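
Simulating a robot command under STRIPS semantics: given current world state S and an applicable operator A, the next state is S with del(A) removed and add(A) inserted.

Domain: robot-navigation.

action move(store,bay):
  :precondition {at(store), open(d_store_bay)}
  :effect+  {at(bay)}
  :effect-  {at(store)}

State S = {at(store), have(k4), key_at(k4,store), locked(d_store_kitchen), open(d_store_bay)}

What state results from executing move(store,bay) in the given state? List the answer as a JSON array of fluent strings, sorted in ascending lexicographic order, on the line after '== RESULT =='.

Progress:
  pre ⊆ S: {at(store), open(d_store_bay)} ⊆ S  — applicable
  S \ del = {have(k4), key_at(k4,store), locked(d_store_kitchen), open(d_store_bay)}
  ∪ add   = {at(bay), have(k4), key_at(k4,store), locked(d_store_kitchen), open(d_store_bay)}

== RESULT ==
["at(bay)", "have(k4)", "key_at(k4,store)", "locked(d_store_kitchen)", "open(d_store_bay)"]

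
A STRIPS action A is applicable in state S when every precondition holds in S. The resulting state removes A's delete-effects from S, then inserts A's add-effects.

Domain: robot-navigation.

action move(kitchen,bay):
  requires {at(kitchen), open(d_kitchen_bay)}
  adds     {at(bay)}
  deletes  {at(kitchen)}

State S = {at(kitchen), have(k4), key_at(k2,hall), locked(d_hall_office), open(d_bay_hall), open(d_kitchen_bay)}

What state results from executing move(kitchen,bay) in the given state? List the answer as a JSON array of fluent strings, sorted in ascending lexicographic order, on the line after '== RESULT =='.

Progress:
  pre ⊆ S: {at(kitchen), open(d_kitchen_bay)} ⊆ S  — applicable
  S \ del = {have(k4), key_at(k2,hall), locked(d_hall_office), open(d_bay_hall), open(d_kitchen_bay)}
  ∪ add   = {at(bay), have(k4), key_at(k2,hall), locked(d_hall_office), open(d_bay_hall), open(d_kitchen_bay)}

== RESULT ==
["at(bay)", "have(k4)", "key_at(k2,hall)", "locked(d_hall_office)", "open(d_bay_hall)", "open(d_kitchen_bay)"]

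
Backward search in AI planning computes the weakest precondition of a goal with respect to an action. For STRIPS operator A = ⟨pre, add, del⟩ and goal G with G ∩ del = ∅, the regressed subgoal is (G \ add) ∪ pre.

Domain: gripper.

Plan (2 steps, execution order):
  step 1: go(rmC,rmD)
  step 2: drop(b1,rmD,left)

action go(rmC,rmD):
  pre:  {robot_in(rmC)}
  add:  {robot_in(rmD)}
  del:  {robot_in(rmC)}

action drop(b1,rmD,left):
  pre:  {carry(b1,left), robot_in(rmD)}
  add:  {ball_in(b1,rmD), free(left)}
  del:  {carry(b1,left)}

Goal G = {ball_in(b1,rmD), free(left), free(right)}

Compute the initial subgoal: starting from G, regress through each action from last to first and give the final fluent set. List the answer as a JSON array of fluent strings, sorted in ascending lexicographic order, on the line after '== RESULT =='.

Work backward from the goal:
  through step 2 (drop(b1,rmD,left)): drop {ball_in(b1,rmD), free(left)}, keep {free(right)}, require {carry(b1,left), robot_in(rmD)}
    → {carry(b1,left), free(right), robot_in(rmD)}
  through step 1 (go(rmC,rmD)): drop {robot_in(rmD)}, keep {carry(b1,left), free(right)}, require {robot_in(rmC)}
    → {carry(b1,left), free(right), robot_in(rmC)}

== RESULT ==
["carry(b1,left)", "free(right)", "robot_in(rmC)"]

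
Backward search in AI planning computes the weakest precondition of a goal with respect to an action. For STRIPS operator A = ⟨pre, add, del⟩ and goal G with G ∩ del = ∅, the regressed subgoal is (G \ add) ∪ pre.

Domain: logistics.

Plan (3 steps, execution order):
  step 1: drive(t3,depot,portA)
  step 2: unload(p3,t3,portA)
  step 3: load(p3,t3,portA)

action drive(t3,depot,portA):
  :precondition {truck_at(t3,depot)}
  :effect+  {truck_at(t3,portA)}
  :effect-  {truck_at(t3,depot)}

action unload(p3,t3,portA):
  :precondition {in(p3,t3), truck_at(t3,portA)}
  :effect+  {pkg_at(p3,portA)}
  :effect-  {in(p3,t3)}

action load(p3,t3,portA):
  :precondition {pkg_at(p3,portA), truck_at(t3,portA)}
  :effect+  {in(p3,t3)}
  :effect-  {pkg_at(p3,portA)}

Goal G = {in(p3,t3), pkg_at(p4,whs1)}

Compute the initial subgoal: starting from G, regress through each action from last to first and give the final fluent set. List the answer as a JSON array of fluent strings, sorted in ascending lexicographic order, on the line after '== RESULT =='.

Work backward from the goal:
  through step 3 (load(p3,t3,portA)): drop {in(p3,t3)}, keep {pkg_at(p4,whs1)}, require {pkg_at(p3,portA), truck_at(t3,portA)}
    → {pkg_at(p3,portA), pkg_at(p4,whs1), truck_at(t3,portA)}
  through step 2 (unload(p3,t3,portA)): drop {pkg_at(p3,portA)}, keep {pkg_at(p4,whs1), truck_at(t3,portA)}, require {in(p3,t3), truck_at(t3,portA)}
    → {in(p3,t3), pkg_at(p4,whs1), truck_at(t3,portA)}
  through step 1 (drive(t3,depot,portA)): drop {truck_at(t3,portA)}, keep {in(p3,t3), pkg_at(p4,whs1)}, require {truck_at(t3,depot)}
    → {in(p3,t3), pkg_at(p4,whs1), truck_at(t3,depot)}

== RESULT ==
["in(p3,t3)", "pkg_at(p4,whs1)", "truck_at(t3,depot)"]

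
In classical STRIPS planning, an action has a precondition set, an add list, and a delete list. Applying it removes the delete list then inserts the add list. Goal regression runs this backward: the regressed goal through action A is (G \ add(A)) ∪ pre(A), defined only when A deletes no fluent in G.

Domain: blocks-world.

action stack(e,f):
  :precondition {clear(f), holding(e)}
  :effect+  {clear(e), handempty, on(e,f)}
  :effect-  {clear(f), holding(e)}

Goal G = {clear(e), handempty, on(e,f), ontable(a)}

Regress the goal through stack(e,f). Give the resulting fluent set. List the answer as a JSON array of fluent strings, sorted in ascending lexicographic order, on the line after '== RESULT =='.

Regress:
  G ∩ del = {}  (empty — regression defined)
  G \ add = {clear(e), handempty, on(e,f), ontable(a)} \ {clear(e), handempty, on(e,f)} = {ontable(a)}
  ∪ pre   = {ontable(a)} ∪ {clear(f), holding(e)}
          = {clear(f), holding(e), ontable(a)}

== RESULT ==
["clear(f)", "holding(e)", "ontable(a)"]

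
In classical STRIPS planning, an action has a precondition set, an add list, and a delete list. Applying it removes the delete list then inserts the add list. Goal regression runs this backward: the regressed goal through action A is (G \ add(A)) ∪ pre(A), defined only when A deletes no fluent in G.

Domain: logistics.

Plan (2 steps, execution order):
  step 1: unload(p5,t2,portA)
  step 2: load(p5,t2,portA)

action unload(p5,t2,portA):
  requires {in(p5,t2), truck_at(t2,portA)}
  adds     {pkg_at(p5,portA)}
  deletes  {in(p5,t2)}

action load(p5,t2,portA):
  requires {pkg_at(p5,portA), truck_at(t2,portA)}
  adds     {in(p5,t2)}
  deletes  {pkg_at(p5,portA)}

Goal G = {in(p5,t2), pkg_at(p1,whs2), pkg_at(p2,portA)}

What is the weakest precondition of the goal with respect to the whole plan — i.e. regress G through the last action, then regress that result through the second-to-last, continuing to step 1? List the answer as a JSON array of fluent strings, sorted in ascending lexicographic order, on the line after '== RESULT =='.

Work backward from the goal:
  through step 2 (load(p5,t2,portA)): drop {in(p5,t2)}, keep {pkg_at(p1,whs2), pkg_at(p2,portA)}, require {pkg_at(p5,portA), truck_at(t2,portA)}
    → {pkg_at(p1,whs2), pkg_at(p2,portA), pkg_at(p5,portA), truck_at(t2,portA)}
  through step 1 (unload(p5,t2,portA)): drop {pkg_at(p5,portA)}, keep {pkg_at(p1,whs2), pkg_at(p2,portA), truck_at(t2,portA)}, require {in(p5,t2), truck_at(t2,portA)}
    → {in(p5,t2), pkg_at(p1,whs2), pkg_at(p2,portA), truck_at(t2,portA)}

== RESULT ==
["in(p5,t2)", "pkg_at(p1,whs2)", "pkg_at(p2,portA)", "truck_at(t2,portA)"]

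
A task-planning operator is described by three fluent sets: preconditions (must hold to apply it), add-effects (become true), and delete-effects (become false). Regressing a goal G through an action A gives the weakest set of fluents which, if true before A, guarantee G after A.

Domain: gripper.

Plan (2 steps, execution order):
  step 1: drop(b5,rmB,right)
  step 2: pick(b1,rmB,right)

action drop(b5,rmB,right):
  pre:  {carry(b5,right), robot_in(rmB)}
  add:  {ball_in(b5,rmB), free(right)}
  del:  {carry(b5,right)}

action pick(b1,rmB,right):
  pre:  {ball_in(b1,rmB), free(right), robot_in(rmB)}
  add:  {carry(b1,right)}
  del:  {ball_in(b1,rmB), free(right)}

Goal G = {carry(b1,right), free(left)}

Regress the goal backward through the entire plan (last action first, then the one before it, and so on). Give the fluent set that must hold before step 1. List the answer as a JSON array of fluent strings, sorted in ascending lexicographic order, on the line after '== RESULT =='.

Regress step by step:
  through step 2 (pick(b1,rmB,right)): drop {carry(b1,right)}, keep {free(left)}, require {ball_in(b1,rmB), free(right), robot_in(rmB)}
    → {ball_in(b1,rmB), free(left), free(right), robot_in(rmB)}
  through step 1 (drop(b5,rmB,right)): drop {free(right)}, keep {ball_in(b1,rmB), free(left), robot_in(rmB)}, require {carry(b5,right), robot_in(rmB)}
    → {ball_in(b1,rmB), carry(b5,right), free(left), robot_in(rmB)}

== RESULT ==
["ball_in(b1,rmB)", "carry(b5,right)", "free(left)", "robot_in(rmB)"]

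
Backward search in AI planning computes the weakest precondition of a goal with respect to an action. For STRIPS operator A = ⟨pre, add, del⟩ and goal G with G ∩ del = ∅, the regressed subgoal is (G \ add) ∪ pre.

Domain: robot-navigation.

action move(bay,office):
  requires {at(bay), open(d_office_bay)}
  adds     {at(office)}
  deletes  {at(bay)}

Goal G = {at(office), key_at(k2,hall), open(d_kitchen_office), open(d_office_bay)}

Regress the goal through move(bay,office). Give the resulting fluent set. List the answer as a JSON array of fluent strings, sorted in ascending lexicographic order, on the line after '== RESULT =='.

Regress:
  G ∩ del = {}  (empty — regression defined)
  G \ add = {at(office), key_at(k2,hall), open(d_kitchen_office), open(d_office_bay)} \ {at(office)} = {key_at(k2,hall), open(d_kitchen_office), open(d_office_bay)}
  ∪ pre   = {key_at(k2,hall), open(d_kitchen_office), open(d_office_bay)} ∪ {at(bay), open(d_office_bay)}
          = {at(bay), key_at(k2,hall), open(d_kitchen_office), open(d_office_bay)}

== RESULT ==
["at(bay)", "key_at(k2,hall)", "open(d_kitchen_office)", "open(d_office_bay)"]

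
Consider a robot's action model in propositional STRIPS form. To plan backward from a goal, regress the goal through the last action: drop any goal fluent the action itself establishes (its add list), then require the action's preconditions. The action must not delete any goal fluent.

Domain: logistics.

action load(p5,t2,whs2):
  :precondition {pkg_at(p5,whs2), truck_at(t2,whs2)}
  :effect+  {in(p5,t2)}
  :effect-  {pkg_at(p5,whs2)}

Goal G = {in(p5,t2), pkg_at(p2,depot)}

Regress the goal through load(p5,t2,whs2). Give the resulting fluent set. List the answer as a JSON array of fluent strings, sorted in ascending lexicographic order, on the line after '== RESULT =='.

Compute (G \ add) ∪ pre:
  G ∩ del = {}  (empty — regression defined)
  G \ add = {in(p5,t2), pkg_at(p2,depot)} \ {in(p5,t2)} = {pkg_at(p2,depot)}
  ∪ pre   = {pkg_at(p2,depot)} ∪ {pkg_at(p5,whs2), truck_at(t2,whs2)}
          = {pkg_at(p2,depot), pkg_at(p5,whs2), truck_at(t2,whs2)}

== RESULT ==
["pkg_at(p2,depot)", "pkg_at(p5,whs2)", "truck_at(t2,whs2)"]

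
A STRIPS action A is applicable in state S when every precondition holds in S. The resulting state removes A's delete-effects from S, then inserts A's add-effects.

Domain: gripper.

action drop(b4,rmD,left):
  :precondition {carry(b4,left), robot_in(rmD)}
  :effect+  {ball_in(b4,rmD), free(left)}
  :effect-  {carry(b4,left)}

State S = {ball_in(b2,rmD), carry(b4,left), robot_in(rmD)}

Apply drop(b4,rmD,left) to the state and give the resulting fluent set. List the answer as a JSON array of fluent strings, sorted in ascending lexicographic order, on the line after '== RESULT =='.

Compute (S \ del) ∪ add:
  pre ⊆ S: {carry(b4,left), robot_in(rmD)} ⊆ S  — applicable
  S \ del = {ball_in(b2,rmD), robot_in(rmD)}
  ∪ add   = {ball_in(b2,rmD), ball_in(b4,rmD), free(left), robot_in(rmD)}

== RESULT ==
["ball_in(b2,rmD)", "ball_in(b4,rmD)", "free(left)", "robot_in(rmD)"]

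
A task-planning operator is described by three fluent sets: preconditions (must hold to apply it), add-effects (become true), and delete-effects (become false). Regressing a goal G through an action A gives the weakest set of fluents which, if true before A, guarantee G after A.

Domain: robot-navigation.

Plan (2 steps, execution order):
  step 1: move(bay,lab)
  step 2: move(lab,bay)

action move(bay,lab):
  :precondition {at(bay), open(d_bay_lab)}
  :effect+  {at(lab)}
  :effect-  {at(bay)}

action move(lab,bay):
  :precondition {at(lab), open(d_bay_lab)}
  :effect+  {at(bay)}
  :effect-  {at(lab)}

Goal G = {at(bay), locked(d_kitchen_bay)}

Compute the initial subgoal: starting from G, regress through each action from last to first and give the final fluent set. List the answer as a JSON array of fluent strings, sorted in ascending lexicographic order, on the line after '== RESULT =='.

Work backward from the goal:
  through step 2 (move(lab,bay)): drop {at(bay)}, keep {locked(d_kitchen_bay)}, require {at(lab), open(d_bay_lab)}
    → {at(lab), locked(d_kitchen_bay), open(d_bay_lab)}
  through step 1 (move(bay,lab)): drop {at(lab)}, keep {locked(d_kitchen_bay), open(d_bay_lab)}, require {at(bay), open(d_bay_lab)}
    → {at(bay), locked(d_kitchen_bay), open(d_bay_lab)}

== RESULT ==
["at(bay)", "locked(d_kitchen_bay)", "open(d_bay_lab)"]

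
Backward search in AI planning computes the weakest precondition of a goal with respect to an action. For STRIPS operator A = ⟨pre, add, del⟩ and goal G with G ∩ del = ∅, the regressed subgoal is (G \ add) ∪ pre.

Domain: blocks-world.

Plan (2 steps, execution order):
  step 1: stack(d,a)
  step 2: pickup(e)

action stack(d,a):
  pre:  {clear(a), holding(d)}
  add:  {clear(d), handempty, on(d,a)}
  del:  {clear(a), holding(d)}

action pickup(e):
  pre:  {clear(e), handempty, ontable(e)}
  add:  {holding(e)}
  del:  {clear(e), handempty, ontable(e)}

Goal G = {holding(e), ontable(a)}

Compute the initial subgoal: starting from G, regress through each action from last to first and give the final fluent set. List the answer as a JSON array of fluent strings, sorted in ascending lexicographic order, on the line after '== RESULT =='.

Work backward from the goal:
  through step 2 (pickup(e)): drop {holding(e)}, keep {ontable(a)}, require {clear(e), handempty, ontable(e)}
    → {clear(e), handempty, ontable(a), ontable(e)}
  through step 1 (stack(d,a)): drop {handempty}, keep {clear(e), ontable(a), ontable(e)}, require {clear(a), holding(d)}
    → {clear(a), clear(e), holding(d), ontable(a), ontable(e)}

== RESULT ==
["clear(a)", "clear(e)", "holding(d)", "ontable(a)", "ontable(e)"]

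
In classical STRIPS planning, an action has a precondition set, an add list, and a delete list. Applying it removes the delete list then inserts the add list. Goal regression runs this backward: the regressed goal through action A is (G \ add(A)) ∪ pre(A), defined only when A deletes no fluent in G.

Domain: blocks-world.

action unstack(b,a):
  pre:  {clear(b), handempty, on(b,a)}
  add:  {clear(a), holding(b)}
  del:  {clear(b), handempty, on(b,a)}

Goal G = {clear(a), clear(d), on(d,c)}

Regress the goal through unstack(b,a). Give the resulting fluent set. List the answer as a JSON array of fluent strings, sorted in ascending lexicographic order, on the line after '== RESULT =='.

Regress:
  G ∩ del = {}  (empty — regression defined)
  G \ add = {clear(a), clear(d), on(d,c)} \ {clear(a), holding(b)} = {clear(d), on(d,c)}
  ∪ pre   = {clear(d), on(d,c)} ∪ {clear(b), handempty, on(b,a)}
          = {clear(b), clear(d), handempty, on(b,a), on(d,c)}

== RESULT ==
["clear(b)", "clear(d)", "handempty", "on(b,a)", "on(d,c)"]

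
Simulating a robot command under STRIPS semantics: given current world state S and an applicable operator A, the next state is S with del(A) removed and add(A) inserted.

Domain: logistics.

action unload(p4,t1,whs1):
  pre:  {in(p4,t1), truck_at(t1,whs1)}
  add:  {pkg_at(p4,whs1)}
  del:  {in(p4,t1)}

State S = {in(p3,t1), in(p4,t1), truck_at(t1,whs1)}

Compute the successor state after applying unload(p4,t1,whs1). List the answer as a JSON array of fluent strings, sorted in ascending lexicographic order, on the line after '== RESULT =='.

Progress:
  pre ⊆ S: {in(p4,t1), truck_at(t1,whs1)} ⊆ S  — applicable
  S \ del = {in(p3,t1), truck_at(t1,whs1)}
  ∪ add   = {in(p3,t1), pkg_at(p4,whs1), truck_at(t1,whs1)}

== RESULT ==
["in(p3,t1)", "pkg_at(p4,whs1)", "truck_at(t1,whs1)"]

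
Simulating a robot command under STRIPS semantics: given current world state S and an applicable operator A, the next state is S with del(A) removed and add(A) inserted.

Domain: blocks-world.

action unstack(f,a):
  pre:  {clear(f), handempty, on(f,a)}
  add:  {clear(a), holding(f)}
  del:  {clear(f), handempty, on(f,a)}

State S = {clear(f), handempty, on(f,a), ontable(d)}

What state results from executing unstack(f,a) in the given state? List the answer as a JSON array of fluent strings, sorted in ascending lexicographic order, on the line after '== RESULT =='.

Compute (S \ del) ∪ add:
  pre ⊆ S: {clear(f), handempty, on(f,a)} ⊆ S  — applicable
  S \ del = {ontable(d)}
  ∪ add   = {clear(a), holding(f), ontable(d)}

== RESULT ==
["clear(a)", "holding(f)", "ontable(d)"]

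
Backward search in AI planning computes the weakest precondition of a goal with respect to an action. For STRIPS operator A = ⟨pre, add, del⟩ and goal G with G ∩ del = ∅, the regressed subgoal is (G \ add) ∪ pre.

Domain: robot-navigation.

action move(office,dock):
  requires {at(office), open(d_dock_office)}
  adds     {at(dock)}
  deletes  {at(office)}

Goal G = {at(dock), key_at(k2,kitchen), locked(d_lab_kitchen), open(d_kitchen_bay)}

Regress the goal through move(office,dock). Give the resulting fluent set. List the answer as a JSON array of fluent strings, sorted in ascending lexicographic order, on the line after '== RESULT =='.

Regress:
  G ∩ del = {}  (empty — regression defined)
  G \ add = {at(dock), key_at(k2,kitchen), locked(d_lab_kitchen), open(d_kitchen_bay)} \ {at(dock)} = {key_at(k2,kitchen), locked(d_lab_kitchen), open(d_kitchen_bay)}
  ∪ pre   = {key_at(k2,kitchen), locked(d_lab_kitchen), open(d_kitchen_bay)} ∪ {at(office), open(d_dock_office)}
          = {at(office), key_at(k2,kitchen), locked(d_lab_kitchen), open(d_dock_office), open(d_kitchen_bay)}

== RESULT ==
["at(office)", "key_at(k2,kitchen)", "locked(d_lab_kitchen)", "open(d_dock_office)", "open(d_kitchen_bay)"]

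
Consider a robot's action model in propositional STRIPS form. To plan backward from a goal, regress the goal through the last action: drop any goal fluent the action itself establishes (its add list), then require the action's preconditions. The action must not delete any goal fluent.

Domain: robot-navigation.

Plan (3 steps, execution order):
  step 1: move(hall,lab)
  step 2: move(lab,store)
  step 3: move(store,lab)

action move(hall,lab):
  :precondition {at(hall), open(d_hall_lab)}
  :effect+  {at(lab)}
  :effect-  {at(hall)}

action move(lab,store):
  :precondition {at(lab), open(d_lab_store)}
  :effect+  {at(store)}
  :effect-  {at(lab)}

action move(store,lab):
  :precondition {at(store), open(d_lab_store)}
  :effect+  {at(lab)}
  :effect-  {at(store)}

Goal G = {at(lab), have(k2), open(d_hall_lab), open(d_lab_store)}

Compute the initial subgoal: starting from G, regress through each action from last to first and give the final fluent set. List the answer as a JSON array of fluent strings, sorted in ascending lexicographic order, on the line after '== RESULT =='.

Regress step by step:
  through step 3 (move(store,lab)): drop {at(lab)}, keep {have(k2), open(d_hall_lab), open(d_lab_store)}, require {at(store), open(d_lab_store)}
    → {at(store), have(k2), open(d_hall_lab), open(d_lab_store)}
  through step 2 (move(lab,store)): drop {at(store)}, keep {have(k2), open(d_hall_lab), open(d_lab_store)}, require {at(lab), open(d_lab_store)}
    → {at(lab), have(k2), open(d_hall_lab), open(d_lab_store)}
  through step 1 (move(hall,lab)): drop {at(lab)}, keep {have(k2), open(d_hall_lab), open(d_lab_store)}, require {at(hall), open(d_hall_lab)}
    → {at(hall), have(k2), open(d_hall_lab), open(d_lab_store)}

== RESULT ==
["at(hall)", "have(k2)", "open(d_hall_lab)", "open(d_lab_store)"]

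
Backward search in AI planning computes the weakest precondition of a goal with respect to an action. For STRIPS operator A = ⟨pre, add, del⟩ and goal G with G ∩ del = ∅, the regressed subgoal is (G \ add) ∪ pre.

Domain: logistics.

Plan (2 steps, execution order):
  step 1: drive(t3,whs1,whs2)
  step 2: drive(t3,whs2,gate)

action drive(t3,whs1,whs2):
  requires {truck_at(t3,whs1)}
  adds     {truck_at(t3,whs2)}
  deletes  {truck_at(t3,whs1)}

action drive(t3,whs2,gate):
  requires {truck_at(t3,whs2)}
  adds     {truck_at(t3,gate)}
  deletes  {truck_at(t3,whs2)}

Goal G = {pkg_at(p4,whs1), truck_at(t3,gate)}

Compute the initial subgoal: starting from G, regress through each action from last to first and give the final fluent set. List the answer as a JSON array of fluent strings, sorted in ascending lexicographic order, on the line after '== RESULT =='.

Work backward from the goal:
  through step 2 (drive(t3,whs2,gate)): drop {truck_at(t3,gate)}, keep {pkg_at(p4,whs1)}, require {truck_at(t3,whs2)}
    → {pkg_at(p4,whs1), truck_at(t3,whs2)}
  through step 1 (drive(t3,whs1,whs2)): drop {truck_at(t3,whs2)}, keep {pkg_at(p4,whs1)}, require {truck_at(t3,whs1)}
    → {pkg_at(p4,whs1), truck_at(t3,whs1)}

== RESULT ==
["pkg_at(p4,whs1)", "truck_at(t3,whs1)"]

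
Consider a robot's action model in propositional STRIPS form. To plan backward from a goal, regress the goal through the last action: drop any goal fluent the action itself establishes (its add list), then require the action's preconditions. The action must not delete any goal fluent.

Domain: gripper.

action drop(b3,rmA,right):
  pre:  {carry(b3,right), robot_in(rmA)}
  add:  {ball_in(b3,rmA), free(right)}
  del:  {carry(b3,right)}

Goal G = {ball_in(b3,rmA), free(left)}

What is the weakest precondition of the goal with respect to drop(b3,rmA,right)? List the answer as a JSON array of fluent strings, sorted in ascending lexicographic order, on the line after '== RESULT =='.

Compute (G \ add) ∪ pre:
  G ∩ del = {}  (empty — regression defined)
  G \ add = {ball_in(b3,rmA), free(left)} \ {ball_in(b3,rmA), free(right)} = {free(left)}
  ∪ pre   = {free(left)} ∪ {carry(b3,right), robot_in(rmA)}
          = {carry(b3,right), free(left), robot_in(rmA)}

== RESULT ==
["carry(b3,right)", "free(left)", "robot_in(rmA)"]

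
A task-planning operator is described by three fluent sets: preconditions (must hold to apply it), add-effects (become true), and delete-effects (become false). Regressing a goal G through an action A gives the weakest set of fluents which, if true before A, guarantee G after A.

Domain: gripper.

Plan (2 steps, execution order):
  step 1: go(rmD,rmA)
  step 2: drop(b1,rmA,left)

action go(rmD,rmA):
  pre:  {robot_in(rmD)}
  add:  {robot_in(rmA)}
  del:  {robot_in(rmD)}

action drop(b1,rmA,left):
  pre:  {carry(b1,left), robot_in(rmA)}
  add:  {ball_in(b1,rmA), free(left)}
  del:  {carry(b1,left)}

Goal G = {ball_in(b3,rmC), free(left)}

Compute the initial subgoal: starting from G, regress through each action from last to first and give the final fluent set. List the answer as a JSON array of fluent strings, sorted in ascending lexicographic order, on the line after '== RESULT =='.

Regress step by step:
  through step 2 (drop(b1,rmA,left)): drop {free(left)}, keep {ball_in(b3,rmC)}, require {carry(b1,left), robot_in(rmA)}
    → {ball_in(b3,rmC), carry(b1,left), robot_in(rmA)}
  through step 1 (go(rmD,rmA)): drop {robot_in(rmA)}, keep {ball_in(b3,rmC), carry(b1,left)}, require {robot_in(rmD)}
    → {ball_in(b3,rmC), carry(b1,left), robot_in(rmD)}

== RESULT ==
["ball_in(b3,rmC)", "carry(b1,left)", "robot_in(rmD)"]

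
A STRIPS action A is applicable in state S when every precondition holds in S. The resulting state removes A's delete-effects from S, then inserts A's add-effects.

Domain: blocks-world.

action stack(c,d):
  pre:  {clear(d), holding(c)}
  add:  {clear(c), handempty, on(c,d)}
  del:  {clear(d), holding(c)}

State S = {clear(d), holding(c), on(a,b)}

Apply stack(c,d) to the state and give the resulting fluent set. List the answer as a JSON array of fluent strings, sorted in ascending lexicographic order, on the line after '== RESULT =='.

Progress:
  pre ⊆ S: {clear(d), holding(c)} ⊆ S  — applicable
  S \ del = {on(a,b)}
  ∪ add   = {clear(c), handempty, on(a,b), on(c,d)}

== RESULT ==
["clear(c)", "handempty", "on(a,b)", "on(c,d)"]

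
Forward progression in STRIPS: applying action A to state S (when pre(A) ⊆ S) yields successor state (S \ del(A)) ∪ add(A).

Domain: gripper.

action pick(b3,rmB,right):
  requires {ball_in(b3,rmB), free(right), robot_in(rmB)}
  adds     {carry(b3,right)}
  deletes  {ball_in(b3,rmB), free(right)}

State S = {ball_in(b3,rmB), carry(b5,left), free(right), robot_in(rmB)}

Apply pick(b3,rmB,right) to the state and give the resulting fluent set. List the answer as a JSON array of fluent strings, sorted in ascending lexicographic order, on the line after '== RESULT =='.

Compute (S \ del) ∪ add:
  pre ⊆ S: {ball_in(b3,rmB), free(right), robot_in(rmB)} ⊆ S  — applicable
  S \ del = {carry(b5,left), robot_in(rmB)}
  ∪ add   = {carry(b3,right), carry(b5,left), robot_in(rmB)}

== RESULT ==
["carry(b3,right)", "carry(b5,left)", "robot_in(rmB)"]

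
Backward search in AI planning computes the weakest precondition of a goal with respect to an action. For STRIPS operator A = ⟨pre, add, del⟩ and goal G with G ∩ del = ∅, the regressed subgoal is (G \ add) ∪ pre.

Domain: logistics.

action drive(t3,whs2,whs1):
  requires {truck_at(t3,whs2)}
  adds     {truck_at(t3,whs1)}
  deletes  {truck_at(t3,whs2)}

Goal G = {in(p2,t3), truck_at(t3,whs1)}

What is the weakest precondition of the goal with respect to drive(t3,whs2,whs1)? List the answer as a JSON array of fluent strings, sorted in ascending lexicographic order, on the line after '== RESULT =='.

Regress:
  G ∩ del = {}  (empty — regression defined)
  G \ add = {in(p2,t3), truck_at(t3,whs1)} \ {truck_at(t3,whs1)} = {in(p2,t3)}
  ∪ pre   = {in(p2,t3)} ∪ {truck_at(t3,whs2)}
          = {in(p2,t3), truck_at(t3,whs2)}

== RESULT ==
["in(p2,t3)", "truck_at(t3,whs2)"]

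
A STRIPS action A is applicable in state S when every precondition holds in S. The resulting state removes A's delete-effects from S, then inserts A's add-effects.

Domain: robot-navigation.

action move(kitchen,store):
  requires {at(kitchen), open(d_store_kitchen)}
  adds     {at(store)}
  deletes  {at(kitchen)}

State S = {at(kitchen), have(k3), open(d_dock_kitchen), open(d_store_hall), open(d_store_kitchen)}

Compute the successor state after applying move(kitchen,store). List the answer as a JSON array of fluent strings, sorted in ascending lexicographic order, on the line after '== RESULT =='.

Compute (S \ del) ∪ add:
  pre ⊆ S: {at(kitchen), open(d_store_kitchen)} ⊆ S  — applicable
  S \ del = {have(k3), open(d_dock_kitchen), open(d_store_hall), open(d_store_kitchen)}
  ∪ add   = {at(store), have(k3), open(d_dock_kitchen), open(d_store_hall), open(d_store_kitchen)}

== RESULT ==
["at(store)", "have(k3)", "open(d_dock_kitchen)", "open(d_store_hall)", "open(d_store_kitchen)"]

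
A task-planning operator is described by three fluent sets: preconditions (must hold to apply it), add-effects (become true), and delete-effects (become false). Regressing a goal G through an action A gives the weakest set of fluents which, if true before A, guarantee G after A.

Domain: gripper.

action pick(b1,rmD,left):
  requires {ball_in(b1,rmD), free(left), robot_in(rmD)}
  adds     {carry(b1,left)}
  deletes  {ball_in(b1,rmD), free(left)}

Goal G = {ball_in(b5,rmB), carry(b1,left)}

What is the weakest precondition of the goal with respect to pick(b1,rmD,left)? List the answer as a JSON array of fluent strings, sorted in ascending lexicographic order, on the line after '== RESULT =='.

Regress:
  G ∩ del = {}  (empty — regression defined)
  G \ add = {ball_in(b5,rmB), carry(b1,left)} \ {carry(b1,left)} = {ball_in(b5,rmB)}
  ∪ pre   = {ball_in(b5,rmB)} ∪ {ball_in(b1,rmD), free(left), robot_in(rmD)}
          = {ball_in(b1,rmD), ball_in(b5,rmB), free(left), robot_in(rmD)}

== RESULT ==
["ball_in(b1,rmD)", "ball_in(b5,rmB)", "free(left)", "robot_in(rmD)"]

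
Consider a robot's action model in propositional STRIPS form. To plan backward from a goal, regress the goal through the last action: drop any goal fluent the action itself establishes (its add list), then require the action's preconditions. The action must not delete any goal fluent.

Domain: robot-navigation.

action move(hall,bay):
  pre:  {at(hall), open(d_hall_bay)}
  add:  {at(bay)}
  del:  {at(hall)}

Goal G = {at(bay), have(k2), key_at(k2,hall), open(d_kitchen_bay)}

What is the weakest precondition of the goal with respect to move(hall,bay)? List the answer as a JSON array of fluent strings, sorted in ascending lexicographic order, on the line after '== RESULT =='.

Compute (G \ add) ∪ pre:
  G ∩ del = {}  (empty — regression defined)
  G \ add = {at(bay), have(k2), key_at(k2,hall), open(d_kitchen_bay)} \ {at(bay)} = {have(k2), key_at(k2,hall), open(d_kitchen_bay)}
  ∪ pre   = {have(k2), key_at(k2,hall), open(d_kitchen_bay)} ∪ {at(hall), open(d_hall_bay)}
          = {at(hall), have(k2), key_at(k2,hall), open(d_hall_bay), open(d_kitchen_bay)}

== RESULT ==
["at(hall)", "have(k2)", "key_at(k2,hall)", "open(d_hall_bay)", "open(d_kitchen_bay)"]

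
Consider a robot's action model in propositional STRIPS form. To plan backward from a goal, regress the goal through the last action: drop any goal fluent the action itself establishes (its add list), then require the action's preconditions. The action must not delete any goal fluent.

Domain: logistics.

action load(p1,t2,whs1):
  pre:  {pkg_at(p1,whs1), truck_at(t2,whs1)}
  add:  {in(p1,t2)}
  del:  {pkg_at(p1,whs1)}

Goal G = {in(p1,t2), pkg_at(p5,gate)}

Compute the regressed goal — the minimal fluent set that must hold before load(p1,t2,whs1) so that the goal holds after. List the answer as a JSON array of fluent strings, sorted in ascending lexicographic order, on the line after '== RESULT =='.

Compute (G \ add) ∪ pre:
  G ∩ del = {}  (empty — regression defined)
  G \ add = {in(p1,t2), pkg_at(p5,gate)} \ {in(p1,t2)} = {pkg_at(p5,gate)}
  ∪ pre   = {pkg_at(p5,gate)} ∪ {pkg_at(p1,whs1), truck_at(t2,whs1)}
          = {pkg_at(p1,whs1), pkg_at(p5,gate), truck_at(t2,whs1)}

== RESULT ==
["pkg_at(p1,whs1)", "pkg_at(p5,gate)", "truck_at(t2,whs1)"]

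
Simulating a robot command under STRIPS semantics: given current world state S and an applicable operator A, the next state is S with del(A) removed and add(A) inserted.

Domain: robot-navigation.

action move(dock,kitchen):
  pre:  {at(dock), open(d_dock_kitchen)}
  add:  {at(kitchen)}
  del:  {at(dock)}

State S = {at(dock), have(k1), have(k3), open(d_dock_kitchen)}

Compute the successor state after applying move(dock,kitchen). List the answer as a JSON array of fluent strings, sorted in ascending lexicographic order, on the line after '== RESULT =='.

Progress:
  pre ⊆ S: {at(dock), open(d_dock_kitchen)} ⊆ S  — applicable
  S \ del = {have(k1), have(k3), open(d_dock_kitchen)}
  ∪ add   = {at(kitchen), have(k1), have(k3), open(d_dock_kitchen)}

== RESULT ==
["at(kitchen)", "have(k1)", "have(k3)", "open(d_dock_kitchen)"]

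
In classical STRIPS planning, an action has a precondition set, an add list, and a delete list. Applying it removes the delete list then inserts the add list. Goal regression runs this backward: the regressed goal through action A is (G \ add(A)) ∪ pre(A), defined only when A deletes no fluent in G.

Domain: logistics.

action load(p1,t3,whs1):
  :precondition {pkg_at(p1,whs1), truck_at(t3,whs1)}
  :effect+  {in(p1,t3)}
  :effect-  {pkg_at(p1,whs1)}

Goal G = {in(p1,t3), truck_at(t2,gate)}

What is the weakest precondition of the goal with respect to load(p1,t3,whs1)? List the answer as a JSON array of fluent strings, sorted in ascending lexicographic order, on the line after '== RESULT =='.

Regress:
  G ∩ del = {}  (empty — regression defined)
  G \ add = {in(p1,t3), truck_at(t2,gate)} \ {in(p1,t3)} = {truck_at(t2,gate)}
  ∪ pre   = {truck_at(t2,gate)} ∪ {pkg_at(p1,whs1), truck_at(t3,whs1)}
          = {pkg_at(p1,whs1), truck_at(t2,gate), truck_at(t3,whs1)}

== RESULT ==
["pkg_at(p1,whs1)", "truck_at(t2,gate)", "truck_at(t3,whs1)"]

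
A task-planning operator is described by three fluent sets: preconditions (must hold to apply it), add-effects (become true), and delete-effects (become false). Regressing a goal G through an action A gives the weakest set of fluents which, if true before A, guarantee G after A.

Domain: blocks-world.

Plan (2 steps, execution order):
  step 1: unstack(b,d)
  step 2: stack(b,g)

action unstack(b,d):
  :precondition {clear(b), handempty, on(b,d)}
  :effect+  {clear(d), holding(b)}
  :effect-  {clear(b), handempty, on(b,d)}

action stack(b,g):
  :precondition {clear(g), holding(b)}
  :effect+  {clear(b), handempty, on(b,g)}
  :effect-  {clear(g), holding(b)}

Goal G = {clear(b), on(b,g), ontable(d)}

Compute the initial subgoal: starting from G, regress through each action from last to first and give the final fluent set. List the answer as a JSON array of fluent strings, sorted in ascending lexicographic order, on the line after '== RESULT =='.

Work backward from the goal:
  through step 2 (stack(b,g)): drop {clear(b), on(b,g)}, keep {ontable(d)}, require {clear(g), holding(b)}
    → {clear(g), holding(b), ontable(d)}
  through step 1 (unstack(b,d)): drop {holding(b)}, keep {clear(g), ontable(d)}, require {clear(b), handempty, on(b,d)}
    → {clear(b), clear(g), handempty, on(b,d), ontable(d)}

== RESULT ==
["clear(b)", "clear(g)", "handempty", "on(b,d)", "ontable(d)"]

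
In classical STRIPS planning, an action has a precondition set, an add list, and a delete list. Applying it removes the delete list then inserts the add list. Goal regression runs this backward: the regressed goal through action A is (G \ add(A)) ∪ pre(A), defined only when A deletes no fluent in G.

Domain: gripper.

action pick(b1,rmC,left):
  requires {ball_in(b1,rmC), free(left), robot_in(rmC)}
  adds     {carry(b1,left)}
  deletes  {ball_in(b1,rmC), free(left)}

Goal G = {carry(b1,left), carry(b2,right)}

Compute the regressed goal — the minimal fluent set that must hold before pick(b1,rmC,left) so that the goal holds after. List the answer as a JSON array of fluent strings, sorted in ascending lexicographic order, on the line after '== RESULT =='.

Regress:
  G ∩ del = {}  (empty — regression defined)
  G \ add = {carry(b1,left), carry(b2,right)} \ {carry(b1,left)} = {carry(b2,right)}
  ∪ pre   = {carry(b2,right)} ∪ {ball_in(b1,rmC), free(left), robot_in(rmC)}
          = {ball_in(b1,rmC), carry(b2,right), free(left), robot_in(rmC)}

== RESULT ==
["ball_in(b1,rmC)", "carry(b2,right)", "free(left)", "robot_in(rmC)"]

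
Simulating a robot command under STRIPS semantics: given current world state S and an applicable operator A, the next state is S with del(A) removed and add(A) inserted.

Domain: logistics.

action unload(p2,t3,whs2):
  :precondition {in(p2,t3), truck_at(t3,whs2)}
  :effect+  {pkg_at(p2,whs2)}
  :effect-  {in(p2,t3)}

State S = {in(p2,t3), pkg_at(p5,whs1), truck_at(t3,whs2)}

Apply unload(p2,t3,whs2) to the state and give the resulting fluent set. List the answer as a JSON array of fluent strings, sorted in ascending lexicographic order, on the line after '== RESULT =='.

Compute (S \ del) ∪ add:
  pre ⊆ S: {in(p2,t3), truck_at(t3,whs2)} ⊆ S  — applicable
  S \ del = {pkg_at(p5,whs1), truck_at(t3,whs2)}
  ∪ add   = {pkg_at(p2,whs2), pkg_at(p5,whs1), truck_at(t3,whs2)}

== RESULT ==
["pkg_at(p2,whs2)", "pkg_at(p5,whs1)", "truck_at(t3,whs2)"]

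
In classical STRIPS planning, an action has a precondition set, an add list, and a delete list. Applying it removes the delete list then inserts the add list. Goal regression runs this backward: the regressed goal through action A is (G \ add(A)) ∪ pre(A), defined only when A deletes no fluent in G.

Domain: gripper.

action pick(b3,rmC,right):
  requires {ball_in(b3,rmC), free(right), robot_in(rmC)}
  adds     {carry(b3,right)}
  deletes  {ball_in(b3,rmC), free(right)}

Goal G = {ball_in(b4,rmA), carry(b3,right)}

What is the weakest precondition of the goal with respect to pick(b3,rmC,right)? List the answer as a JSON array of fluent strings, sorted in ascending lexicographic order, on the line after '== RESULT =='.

Compute (G \ add) ∪ pre:
  G ∩ del = {}  (empty — regression defined)
  G \ add = {ball_in(b4,rmA), carry(b3,right)} \ {carry(b3,right)} = {ball_in(b4,rmA)}
  ∪ pre   = {ball_in(b4,rmA)} ∪ {ball_in(b3,rmC), free(right), robot_in(rmC)}
          = {ball_in(b3,rmC), ball_in(b4,rmA), free(right), robot_in(rmC)}

== RESULT ==
["ball_in(b3,rmC)", "ball_in(b4,rmA)", "free(right)", "robot_in(rmC)"]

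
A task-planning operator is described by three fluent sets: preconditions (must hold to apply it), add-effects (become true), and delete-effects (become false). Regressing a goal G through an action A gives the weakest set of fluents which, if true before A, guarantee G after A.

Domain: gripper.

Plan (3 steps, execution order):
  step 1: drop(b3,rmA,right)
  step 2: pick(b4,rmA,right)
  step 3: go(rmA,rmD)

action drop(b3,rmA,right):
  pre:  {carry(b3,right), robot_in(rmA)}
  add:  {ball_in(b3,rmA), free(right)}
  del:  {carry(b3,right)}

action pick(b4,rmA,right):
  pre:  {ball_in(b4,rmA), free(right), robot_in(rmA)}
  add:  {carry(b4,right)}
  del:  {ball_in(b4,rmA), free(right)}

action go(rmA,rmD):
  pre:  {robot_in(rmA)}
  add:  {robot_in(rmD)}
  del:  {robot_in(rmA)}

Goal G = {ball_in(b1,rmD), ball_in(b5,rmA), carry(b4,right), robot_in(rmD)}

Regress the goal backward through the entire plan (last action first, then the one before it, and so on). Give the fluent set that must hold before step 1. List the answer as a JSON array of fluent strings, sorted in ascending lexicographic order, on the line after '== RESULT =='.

Work backward from the goal:
  through step 3 (go(rmA,rmD)): drop {robot_in(rmD)}, keep {ball_in(b1,rmD), ball_in(b5,rmA), carry(b4,right)}, require {robot_in(rmA)}
    → {ball_in(b1,rmD), ball_in(b5,rmA), carry(b4,right), robot_in(rmA)}
  through step 2 (pick(b4,rmA,right)): drop {carry(b4,right)}, keep {ball_in(b1,rmD), ball_in(b5,rmA), robot_in(rmA)}, require {ball_in(b4,rmA), free(right), robot_in(rmA)}
    → {ball_in(b1,rmD), ball_in(b4,rmA), ball_in(b5,rmA), free(right), robot_in(rmA)}
  through step 1 (drop(b3,rmA,right)): drop {free(right)}, keep {ball_in(b1,rmD), ball_in(b4,rmA), ball_in(b5,rmA), robot_in(rmA)}, require {carry(b3,right), robot_in(rmA)}
    → {ball_in(b1,rmD), ball_in(b4,rmA), ball_in(b5,rmA), carry(b3,right), robot_in(rmA)}

== RESULT ==
["ball_in(b1,rmD)", "ball_in(b4,rmA)", "ball_in(b5,rmA)", "carry(b3,right)", "robot_in(rmA)"]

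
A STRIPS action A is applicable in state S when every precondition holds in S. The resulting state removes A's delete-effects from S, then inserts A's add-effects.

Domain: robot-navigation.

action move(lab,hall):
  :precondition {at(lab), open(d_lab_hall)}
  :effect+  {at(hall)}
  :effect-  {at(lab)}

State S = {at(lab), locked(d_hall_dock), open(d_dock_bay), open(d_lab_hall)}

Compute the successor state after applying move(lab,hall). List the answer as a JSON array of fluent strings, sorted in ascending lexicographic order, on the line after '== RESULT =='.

Compute (S \ del) ∪ add:
  pre ⊆ S: {at(lab), open(d_lab_hall)} ⊆ S  — applicable
  S \ del = {locked(d_hall_dock), open(d_dock_bay), open(d_lab_hall)}
  ∪ add   = {at(hall), locked(d_hall_dock), open(d_dock_bay), open(d_lab_hall)}

== RESULT ==
["at(hall)", "locked(d_hall_dock)", "open(d_dock_bay)", "open(d_lab_hall)"]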